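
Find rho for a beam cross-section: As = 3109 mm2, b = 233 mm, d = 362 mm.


rho = As / (b * d)
= 3109 / (233 * 362)
= 0.0369

0.0369


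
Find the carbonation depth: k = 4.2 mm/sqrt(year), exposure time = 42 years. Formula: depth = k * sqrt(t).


depth = k * sqrt(t)
= 4.2 * sqrt(42)
= 27.22 mm

27.22


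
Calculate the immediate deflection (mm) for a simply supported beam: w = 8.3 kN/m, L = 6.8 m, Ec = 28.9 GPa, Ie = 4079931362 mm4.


Convert: L = 6.8 m = 6800 mm, Ec = 28.9 GPa = 28900 MPa
delta = 5 * 8.3 * 6800^4 / (384 * 28900 * 4079931362)
= 1.96 mm

1.96


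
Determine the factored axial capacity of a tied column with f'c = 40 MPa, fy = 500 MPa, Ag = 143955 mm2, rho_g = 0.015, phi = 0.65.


Ast = rho * Ag = 0.015 * 143955 = 2159.325 mm2
phi*Pn = 0.65 * 0.80 * (0.85 * 40 * (143955 - 2159.325) + 500 * 2159.325) / 1000
= 3068.37 kN

3068.37


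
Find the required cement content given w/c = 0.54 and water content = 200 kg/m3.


Cement = water / (w/c)
= 200 / 0.54
= 370.4 kg/m3

370.4


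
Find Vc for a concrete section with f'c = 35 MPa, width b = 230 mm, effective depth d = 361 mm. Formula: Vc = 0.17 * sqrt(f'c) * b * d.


Vc = 0.17 * sqrt(35) * 230 * 361 / 1000
= 83.51 kN

83.51


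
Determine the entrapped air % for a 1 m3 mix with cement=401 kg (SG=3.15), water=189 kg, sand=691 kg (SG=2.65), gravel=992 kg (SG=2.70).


Vol cement = 401 / (3.15 * 1000) = 0.127302 m3
Vol water = 189 / 1000 = 0.189 m3
Vol sand = 691 / (2.65 * 1000) = 0.260755 m3
Vol gravel = 992 / (2.70 * 1000) = 0.367407 m3
Total solid + water volume = 0.944464 m3
Air = (1 - 0.944464) * 100 = 5.55%

5.55


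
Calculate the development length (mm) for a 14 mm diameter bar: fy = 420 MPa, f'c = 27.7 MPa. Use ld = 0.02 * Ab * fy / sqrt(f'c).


Ab = pi * 14^2 / 4 = 153.938 mm2
ld = 0.02 * 153.938 * 420 / sqrt(27.7)
= 245.7 mm

245.7


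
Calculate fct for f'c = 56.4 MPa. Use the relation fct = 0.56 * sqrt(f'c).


fct = 0.56 * sqrt(56.4)
= 0.56 * 7.51
= 4.206 MPa

4.206


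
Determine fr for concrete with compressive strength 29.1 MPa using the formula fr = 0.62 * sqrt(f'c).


fr = 0.62 * sqrt(29.1)
= 3.345 MPa

3.345


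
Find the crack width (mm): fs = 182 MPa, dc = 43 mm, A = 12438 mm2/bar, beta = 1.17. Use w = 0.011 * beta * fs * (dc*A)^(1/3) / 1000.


w = 0.011 * beta * fs * (dc * A)^(1/3) / 1000
= 0.011 * 1.17 * 182 * (43 * 12438)^(1/3) / 1000
= 0.19 mm

0.19


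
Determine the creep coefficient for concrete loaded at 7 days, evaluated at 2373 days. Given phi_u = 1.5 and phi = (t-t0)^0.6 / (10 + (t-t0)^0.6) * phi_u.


dt = 2373 - 7 = 2366
phi = 2366^0.6 / (10 + 2366^0.6) * 1.5
= 1.37

1.37


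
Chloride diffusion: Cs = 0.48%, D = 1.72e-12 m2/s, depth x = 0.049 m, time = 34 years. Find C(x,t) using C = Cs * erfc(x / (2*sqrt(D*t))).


t_seconds = 34 * 365.25 * 24 * 3600 = 1072958400.0 s
arg = 0.049 / (2 * sqrt(1.72e-12 * 1072958400.0))
= 0.5703
erfc(0.5703) = 0.4199
C = 0.48 * 0.4199 = 0.2016%

0.2016


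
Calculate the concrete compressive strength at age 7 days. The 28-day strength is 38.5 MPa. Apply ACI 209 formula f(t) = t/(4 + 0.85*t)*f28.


f(7) = 7 / (4 + 0.85 * 7) * 38.5
= 7 / 9.95 * 38.5
= 27.09 MPa

27.09


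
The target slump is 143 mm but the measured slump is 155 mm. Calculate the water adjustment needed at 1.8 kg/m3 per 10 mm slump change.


Difference = 143 - 155 = -12 mm
Water adjustment = -12 * 1.8 / 10 = -2.2 kg/m3

-2.2


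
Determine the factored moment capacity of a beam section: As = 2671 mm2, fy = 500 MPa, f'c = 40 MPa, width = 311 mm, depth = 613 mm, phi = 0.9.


a = As * fy / (0.85 * f'c * b)
= 2671 * 500 / (0.85 * 40 * 311)
= 126.3004 mm
Mn = As * fy * (d - a/2) / 10^6
= 734.3244 kN-m
phi*Mn = 0.9 * 734.3244 = 660.89 kN-m

660.89


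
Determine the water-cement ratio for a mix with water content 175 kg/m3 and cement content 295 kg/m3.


w/c = water / cement
w/c = 175 / 295 = 0.593

0.593


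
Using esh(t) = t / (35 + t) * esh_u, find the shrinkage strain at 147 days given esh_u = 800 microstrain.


esh(147) = 147 / (35 + 147) * 800
= 147 / 182 * 800
= 646.2 microstrain

646.2


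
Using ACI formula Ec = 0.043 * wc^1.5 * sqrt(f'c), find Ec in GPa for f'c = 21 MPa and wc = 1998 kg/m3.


Ec = 0.043 * 1998^1.5 * sqrt(21) / 1000
= 17.6 GPa

17.6


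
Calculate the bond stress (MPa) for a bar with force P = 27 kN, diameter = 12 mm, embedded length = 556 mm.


u = P / (pi * db * ld)
= 27 * 1000 / (pi * 12 * 556)
= 1.288 MPa

1.288


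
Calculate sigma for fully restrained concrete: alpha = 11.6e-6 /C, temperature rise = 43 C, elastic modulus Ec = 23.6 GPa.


sigma = alpha * dT * Ec
= 11.6e-6 * 43 * 23.6 * 1000
= 11.772 MPa

11.772


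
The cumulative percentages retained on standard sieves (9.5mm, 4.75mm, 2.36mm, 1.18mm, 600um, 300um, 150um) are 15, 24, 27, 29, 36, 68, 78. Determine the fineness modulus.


FM = sum(cumulative % retained) / 100
= 277 / 100
= 2.77

2.77


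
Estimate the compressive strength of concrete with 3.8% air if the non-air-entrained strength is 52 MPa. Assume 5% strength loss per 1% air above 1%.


Strength loss = (3.8 - 1) * 5 = 14.0%
f'c = 52 * (1 - 14.0/100)
= 44.72 MPa

44.72


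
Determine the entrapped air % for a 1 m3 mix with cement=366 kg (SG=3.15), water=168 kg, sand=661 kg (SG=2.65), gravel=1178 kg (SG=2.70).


Vol cement = 366 / (3.15 * 1000) = 0.11619 m3
Vol water = 168 / 1000 = 0.168 m3
Vol sand = 661 / (2.65 * 1000) = 0.249434 m3
Vol gravel = 1178 / (2.70 * 1000) = 0.436296 m3
Total solid + water volume = 0.969921 m3
Air = (1 - 0.969921) * 100 = 3.01%

3.01


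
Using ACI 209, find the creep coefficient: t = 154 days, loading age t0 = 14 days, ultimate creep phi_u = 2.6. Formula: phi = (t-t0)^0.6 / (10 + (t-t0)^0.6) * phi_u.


dt = 154 - 14 = 140
phi = 140^0.6 / (10 + 140^0.6) * 2.6
= 1.715

1.715


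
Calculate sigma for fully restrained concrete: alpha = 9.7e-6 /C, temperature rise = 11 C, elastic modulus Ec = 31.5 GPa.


sigma = alpha * dT * Ec
= 9.7e-6 * 11 * 31.5 * 1000
= 3.361 MPa

3.361


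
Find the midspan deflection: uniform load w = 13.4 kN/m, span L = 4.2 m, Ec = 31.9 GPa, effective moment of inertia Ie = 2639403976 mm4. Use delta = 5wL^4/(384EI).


Convert: L = 4.2 m = 4200 mm, Ec = 31.9 GPa = 31900 MPa
delta = 5 * 13.4 * 4200^4 / (384 * 31900 * 2639403976)
= 0.64 mm

0.64


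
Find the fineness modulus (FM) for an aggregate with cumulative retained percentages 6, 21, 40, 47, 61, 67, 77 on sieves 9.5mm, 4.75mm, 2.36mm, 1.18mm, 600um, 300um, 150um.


FM = sum(cumulative % retained) / 100
= 319 / 100
= 3.19

3.19


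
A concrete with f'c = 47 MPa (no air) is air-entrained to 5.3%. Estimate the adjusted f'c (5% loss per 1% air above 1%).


Strength loss = (5.3 - 1) * 5 = 21.5%
f'c = 47 * (1 - 21.5/100)
= 36.9 MPa

36.9


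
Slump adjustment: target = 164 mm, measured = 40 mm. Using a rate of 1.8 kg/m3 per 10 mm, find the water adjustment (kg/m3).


Difference = 164 - 40 = 124 mm
Water adjustment = 124 * 1.8 / 10 = 22.3 kg/m3

22.3


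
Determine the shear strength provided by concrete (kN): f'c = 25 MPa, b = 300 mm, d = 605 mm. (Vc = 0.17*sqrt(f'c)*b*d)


Vc = 0.17 * sqrt(25) * 300 * 605 / 1000
= 154.28 kN

154.28


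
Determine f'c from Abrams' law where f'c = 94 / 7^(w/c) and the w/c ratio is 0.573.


f'c = 94 / 7^0.573
= 94 / 3.05
= 30.82 MPa

30.82


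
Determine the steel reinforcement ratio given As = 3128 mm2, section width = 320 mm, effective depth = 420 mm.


rho = As / (b * d)
= 3128 / (320 * 420)
= 0.0233

0.0233


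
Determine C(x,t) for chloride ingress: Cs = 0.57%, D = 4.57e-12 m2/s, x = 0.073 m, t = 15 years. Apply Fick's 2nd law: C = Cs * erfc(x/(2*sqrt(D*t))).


t_seconds = 15 * 365.25 * 24 * 3600 = 473364000.0 s
arg = 0.073 / (2 * sqrt(4.57e-12 * 473364000.0))
= 0.7848
erfc(0.7848) = 0.2671
C = 0.57 * 0.2671 = 0.1522%

0.1522


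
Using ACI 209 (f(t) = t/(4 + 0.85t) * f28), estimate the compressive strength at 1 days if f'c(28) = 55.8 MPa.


f(1) = 1 / (4 + 0.85 * 1) * 55.8
= 1 / 4.85 * 55.8
= 11.51 MPa

11.51


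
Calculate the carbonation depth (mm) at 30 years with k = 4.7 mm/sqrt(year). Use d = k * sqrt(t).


depth = k * sqrt(t)
= 4.7 * sqrt(30)
= 25.74 mm

25.74


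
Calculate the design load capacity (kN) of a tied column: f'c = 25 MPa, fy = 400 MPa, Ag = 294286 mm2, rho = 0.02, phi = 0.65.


Ast = rho * Ag = 0.02 * 294286 = 5885.72 mm2
phi*Pn = 0.65 * 0.80 * (0.85 * 25 * (294286 - 5885.72) + 400 * 5885.72) / 1000
= 4411.05 kN

4411.05


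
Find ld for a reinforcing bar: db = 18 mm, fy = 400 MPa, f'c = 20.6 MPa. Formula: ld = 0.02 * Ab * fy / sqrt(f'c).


Ab = pi * 18^2 / 4 = 254.469 mm2
ld = 0.02 * 254.469 * 400 / sqrt(20.6)
= 448.5 mm

448.5


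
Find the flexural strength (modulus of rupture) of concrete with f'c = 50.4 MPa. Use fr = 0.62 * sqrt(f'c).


fr = 0.62 * sqrt(50.4)
= 4.402 MPa

4.402


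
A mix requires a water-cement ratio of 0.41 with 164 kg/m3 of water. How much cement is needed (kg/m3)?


Cement = water / (w/c)
= 164 / 0.41
= 400.0 kg/m3

400.0


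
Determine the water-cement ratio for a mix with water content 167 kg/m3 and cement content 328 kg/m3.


w/c = water / cement
w/c = 167 / 328 = 0.509

0.509


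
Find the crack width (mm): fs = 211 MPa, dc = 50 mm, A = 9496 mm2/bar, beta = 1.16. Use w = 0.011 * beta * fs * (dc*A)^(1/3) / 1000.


w = 0.011 * beta * fs * (dc * A)^(1/3) / 1000
= 0.011 * 1.16 * 211 * (50 * 9496)^(1/3) / 1000
= 0.21 mm

0.21


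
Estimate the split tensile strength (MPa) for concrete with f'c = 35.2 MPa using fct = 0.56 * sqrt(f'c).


fct = 0.56 * sqrt(35.2)
= 0.56 * 5.933
= 3.322 MPa

3.322


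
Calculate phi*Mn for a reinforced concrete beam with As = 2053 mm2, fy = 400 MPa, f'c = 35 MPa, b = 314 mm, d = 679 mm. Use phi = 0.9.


a = As * fy / (0.85 * f'c * b)
= 2053 * 400 / (0.85 * 35 * 314)
= 87.9088 mm
Mn = As * fy * (d - a/2) / 10^6
= 521.4994 kN-m
phi*Mn = 0.9 * 521.4994 = 469.35 kN-m

469.35


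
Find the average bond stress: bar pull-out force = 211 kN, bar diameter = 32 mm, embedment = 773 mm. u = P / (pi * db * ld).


u = P / (pi * db * ld)
= 211 * 1000 / (pi * 32 * 773)
= 2.715 MPa

2.715


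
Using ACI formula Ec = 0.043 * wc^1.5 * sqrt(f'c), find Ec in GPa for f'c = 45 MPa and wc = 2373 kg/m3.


Ec = 0.043 * 2373^1.5 * sqrt(45) / 1000
= 33.34 GPa

33.34


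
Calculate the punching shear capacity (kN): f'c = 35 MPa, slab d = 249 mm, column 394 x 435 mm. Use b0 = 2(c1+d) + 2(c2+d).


b0 = 2*(394 + 249) + 2*(435 + 249) = 2654 mm
Vc = 0.33 * sqrt(35) * 2654 * 249 / 1000
= 1290.17 kN

1290.17


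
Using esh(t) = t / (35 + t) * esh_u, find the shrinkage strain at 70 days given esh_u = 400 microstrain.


esh(70) = 70 / (35 + 70) * 400
= 70 / 105 * 400
= 266.7 microstrain

266.7


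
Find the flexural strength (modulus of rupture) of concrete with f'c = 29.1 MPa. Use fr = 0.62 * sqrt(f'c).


fr = 0.62 * sqrt(29.1)
= 3.345 MPa

3.345


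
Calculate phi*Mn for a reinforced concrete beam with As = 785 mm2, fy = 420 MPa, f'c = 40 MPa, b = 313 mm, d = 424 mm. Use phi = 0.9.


a = As * fy / (0.85 * f'c * b)
= 785 * 420 / (0.85 * 40 * 313)
= 30.981 mm
Mn = As * fy * (d - a/2) / 10^6
= 134.6856 kN-m
phi*Mn = 0.9 * 134.6856 = 121.22 kN-m

121.22


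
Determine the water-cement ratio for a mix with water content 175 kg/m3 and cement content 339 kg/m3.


w/c = water / cement
w/c = 175 / 339 = 0.516

0.516


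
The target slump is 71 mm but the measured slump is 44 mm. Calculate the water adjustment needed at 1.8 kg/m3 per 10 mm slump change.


Difference = 71 - 44 = 27 mm
Water adjustment = 27 * 1.8 / 10 = 4.9 kg/m3

4.9


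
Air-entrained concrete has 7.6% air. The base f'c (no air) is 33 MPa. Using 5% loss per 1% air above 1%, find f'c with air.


Strength loss = (7.6 - 1) * 5 = 33.0%
f'c = 33 * (1 - 33.0/100)
= 22.11 MPa

22.11


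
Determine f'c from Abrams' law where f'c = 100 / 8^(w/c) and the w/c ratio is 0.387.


f'c = 100 / 8^0.387
= 100 / 2.236
= 44.72 MPa

44.72


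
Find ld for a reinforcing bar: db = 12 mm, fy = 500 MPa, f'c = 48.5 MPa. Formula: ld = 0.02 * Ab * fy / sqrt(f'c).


Ab = pi * 12^2 / 4 = 113.097 mm2
ld = 0.02 * 113.097 * 500 / sqrt(48.5)
= 162.4 mm

162.4


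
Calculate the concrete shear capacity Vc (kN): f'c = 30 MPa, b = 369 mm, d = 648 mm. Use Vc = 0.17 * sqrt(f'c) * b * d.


Vc = 0.17 * sqrt(30) * 369 * 648 / 1000
= 222.64 kN

222.64


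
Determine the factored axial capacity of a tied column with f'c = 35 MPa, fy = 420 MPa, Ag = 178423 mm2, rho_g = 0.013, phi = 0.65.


Ast = rho * Ag = 0.013 * 178423 = 2319.499 mm2
phi*Pn = 0.65 * 0.80 * (0.85 * 35 * (178423 - 2319.499) + 420 * 2319.499) / 1000
= 3230.9 kN

3230.9


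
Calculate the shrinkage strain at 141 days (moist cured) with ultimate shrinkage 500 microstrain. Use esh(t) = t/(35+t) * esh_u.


esh(141) = 141 / (35 + 141) * 500
= 141 / 176 * 500
= 400.6 microstrain

400.6


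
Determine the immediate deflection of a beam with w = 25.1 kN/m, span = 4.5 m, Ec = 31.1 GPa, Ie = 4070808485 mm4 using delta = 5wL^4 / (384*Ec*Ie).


Convert: L = 4.5 m = 4500 mm, Ec = 31.1 GPa = 31100 MPa
delta = 5 * 25.1 * 4500^4 / (384 * 31100 * 4070808485)
= 1.06 mm

1.06


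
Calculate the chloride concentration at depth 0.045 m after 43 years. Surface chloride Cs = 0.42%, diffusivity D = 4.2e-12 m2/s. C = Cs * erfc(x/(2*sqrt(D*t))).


t_seconds = 43 * 365.25 * 24 * 3600 = 1356976800.0 s
arg = 0.045 / (2 * sqrt(4.2e-12 * 1356976800.0))
= 0.298
erfc(0.298) = 0.6734
C = 0.42 * 0.6734 = 0.2828%

0.2828


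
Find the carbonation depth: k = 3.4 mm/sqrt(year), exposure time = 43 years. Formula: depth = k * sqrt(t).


depth = k * sqrt(t)
= 3.4 * sqrt(43)
= 22.3 mm

22.3


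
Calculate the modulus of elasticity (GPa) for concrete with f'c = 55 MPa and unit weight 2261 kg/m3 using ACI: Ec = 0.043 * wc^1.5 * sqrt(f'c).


Ec = 0.043 * 2261^1.5 * sqrt(55) / 1000
= 34.28 GPa

34.28


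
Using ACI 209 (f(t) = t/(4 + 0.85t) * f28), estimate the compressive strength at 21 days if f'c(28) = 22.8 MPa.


f(21) = 21 / (4 + 0.85 * 21) * 22.8
= 21 / 21.85 * 22.8
= 21.91 MPa

21.91


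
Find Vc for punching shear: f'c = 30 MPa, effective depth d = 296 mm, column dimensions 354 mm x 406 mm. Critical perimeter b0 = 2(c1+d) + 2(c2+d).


b0 = 2*(354 + 296) + 2*(406 + 296) = 2704 mm
Vc = 0.33 * sqrt(30) * 2704 * 296 / 1000
= 1446.68 kN

1446.68


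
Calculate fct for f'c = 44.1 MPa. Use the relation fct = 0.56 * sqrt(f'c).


fct = 0.56 * sqrt(44.1)
= 0.56 * 6.641
= 3.719 MPa

3.719


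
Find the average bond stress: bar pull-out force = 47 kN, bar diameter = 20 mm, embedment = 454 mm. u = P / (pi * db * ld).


u = P / (pi * db * ld)
= 47 * 1000 / (pi * 20 * 454)
= 1.648 MPa

1.648


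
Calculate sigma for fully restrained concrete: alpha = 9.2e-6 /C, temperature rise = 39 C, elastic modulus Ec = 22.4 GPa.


sigma = alpha * dT * Ec
= 9.2e-6 * 39 * 22.4 * 1000
= 8.037 MPa

8.037


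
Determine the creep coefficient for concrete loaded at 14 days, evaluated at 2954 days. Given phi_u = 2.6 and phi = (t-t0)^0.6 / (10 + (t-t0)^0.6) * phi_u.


dt = 2954 - 14 = 2940
phi = 2940^0.6 / (10 + 2940^0.6) * 2.6
= 2.401

2.401


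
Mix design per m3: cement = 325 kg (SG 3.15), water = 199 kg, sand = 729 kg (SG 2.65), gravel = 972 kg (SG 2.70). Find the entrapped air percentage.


Vol cement = 325 / (3.15 * 1000) = 0.103175 m3
Vol water = 199 / 1000 = 0.199 m3
Vol sand = 729 / (2.65 * 1000) = 0.275094 m3
Vol gravel = 972 / (2.70 * 1000) = 0.36 m3
Total solid + water volume = 0.937269 m3
Air = (1 - 0.937269) * 100 = 6.27%

6.27


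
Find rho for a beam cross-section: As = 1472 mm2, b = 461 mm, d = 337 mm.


rho = As / (b * d)
= 1472 / (461 * 337)
= 0.0095

0.0095


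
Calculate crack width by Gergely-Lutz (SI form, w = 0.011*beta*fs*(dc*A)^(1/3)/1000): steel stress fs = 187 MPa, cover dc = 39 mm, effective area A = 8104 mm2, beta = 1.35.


w = 0.011 * beta * fs * (dc * A)^(1/3) / 1000
= 0.011 * 1.35 * 187 * (39 * 8104)^(1/3) / 1000
= 0.189 mm

0.189


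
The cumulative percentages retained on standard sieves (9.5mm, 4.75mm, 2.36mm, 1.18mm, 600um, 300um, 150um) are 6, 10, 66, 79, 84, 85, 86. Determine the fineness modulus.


FM = sum(cumulative % retained) / 100
= 416 / 100
= 4.16

4.16


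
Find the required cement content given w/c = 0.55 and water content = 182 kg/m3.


Cement = water / (w/c)
= 182 / 0.55
= 330.9 kg/m3

330.9


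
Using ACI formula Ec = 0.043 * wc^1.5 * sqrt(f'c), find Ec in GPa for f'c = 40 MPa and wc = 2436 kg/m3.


Ec = 0.043 * 2436^1.5 * sqrt(40) / 1000
= 32.7 GPa

32.7


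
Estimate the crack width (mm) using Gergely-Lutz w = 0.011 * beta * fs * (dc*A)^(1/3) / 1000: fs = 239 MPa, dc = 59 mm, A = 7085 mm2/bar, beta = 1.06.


w = 0.011 * beta * fs * (dc * A)^(1/3) / 1000
= 0.011 * 1.06 * 239 * (59 * 7085)^(1/3) / 1000
= 0.208 mm

0.208


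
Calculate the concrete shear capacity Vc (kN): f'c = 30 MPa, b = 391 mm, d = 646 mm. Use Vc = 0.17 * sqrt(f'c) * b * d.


Vc = 0.17 * sqrt(30) * 391 * 646 / 1000
= 235.19 kN

235.19


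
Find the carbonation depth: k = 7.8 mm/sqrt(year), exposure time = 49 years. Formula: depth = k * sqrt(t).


depth = k * sqrt(t)
= 7.8 * sqrt(49)
= 54.6 mm

54.6


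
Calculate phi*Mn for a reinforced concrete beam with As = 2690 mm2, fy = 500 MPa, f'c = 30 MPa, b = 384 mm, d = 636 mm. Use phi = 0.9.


a = As * fy / (0.85 * f'c * b)
= 2690 * 500 / (0.85 * 30 * 384)
= 137.357 mm
Mn = As * fy * (d - a/2) / 10^6
= 763.0474 kN-m
phi*Mn = 0.9 * 763.0474 = 686.74 kN-m

686.74


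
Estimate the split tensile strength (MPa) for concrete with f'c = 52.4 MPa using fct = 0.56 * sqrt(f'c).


fct = 0.56 * sqrt(52.4)
= 0.56 * 7.239
= 4.054 MPa

4.054


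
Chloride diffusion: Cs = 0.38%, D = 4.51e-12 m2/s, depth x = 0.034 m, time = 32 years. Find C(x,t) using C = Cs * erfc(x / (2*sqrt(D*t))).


t_seconds = 32 * 365.25 * 24 * 3600 = 1009843200.0 s
arg = 0.034 / (2 * sqrt(4.51e-12 * 1009843200.0))
= 0.2519
erfc(0.2519) = 0.7217
C = 0.38 * 0.7217 = 0.2742%

0.2742


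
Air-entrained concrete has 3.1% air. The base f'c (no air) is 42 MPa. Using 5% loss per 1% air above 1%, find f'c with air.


Strength loss = (3.1 - 1) * 5 = 10.5%
f'c = 42 * (1 - 10.5/100)
= 37.59 MPa

37.59


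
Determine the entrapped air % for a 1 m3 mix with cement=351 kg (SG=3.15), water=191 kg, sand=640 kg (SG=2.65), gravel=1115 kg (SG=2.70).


Vol cement = 351 / (3.15 * 1000) = 0.111429 m3
Vol water = 191 / 1000 = 0.191 m3
Vol sand = 640 / (2.65 * 1000) = 0.241509 m3
Vol gravel = 1115 / (2.70 * 1000) = 0.412963 m3
Total solid + water volume = 0.956901 m3
Air = (1 - 0.956901) * 100 = 4.31%

4.31


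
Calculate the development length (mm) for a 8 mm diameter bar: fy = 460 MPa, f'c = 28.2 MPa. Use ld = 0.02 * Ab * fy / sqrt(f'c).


Ab = pi * 8^2 / 4 = 50.265 mm2
ld = 0.02 * 50.265 * 460 / sqrt(28.2)
= 87.1 mm

87.1


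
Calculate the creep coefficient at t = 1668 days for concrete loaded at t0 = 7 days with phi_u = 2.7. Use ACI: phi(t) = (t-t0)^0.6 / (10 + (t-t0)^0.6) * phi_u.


dt = 1668 - 7 = 1661
phi = 1661^0.6 / (10 + 1661^0.6) * 2.7
= 2.417

2.417


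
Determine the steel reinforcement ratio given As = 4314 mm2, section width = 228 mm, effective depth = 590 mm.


rho = As / (b * d)
= 4314 / (228 * 590)
= 0.0321

0.0321


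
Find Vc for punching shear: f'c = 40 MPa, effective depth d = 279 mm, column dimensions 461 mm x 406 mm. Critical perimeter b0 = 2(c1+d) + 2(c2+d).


b0 = 2*(461 + 279) + 2*(406 + 279) = 2850 mm
Vc = 0.33 * sqrt(40) * 2850 * 279 / 1000
= 1659.56 kN

1659.56


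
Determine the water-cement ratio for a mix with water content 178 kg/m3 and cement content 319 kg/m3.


w/c = water / cement
w/c = 178 / 319 = 0.558

0.558


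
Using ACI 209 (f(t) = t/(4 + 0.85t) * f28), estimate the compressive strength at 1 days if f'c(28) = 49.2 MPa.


f(1) = 1 / (4 + 0.85 * 1) * 49.2
= 1 / 4.85 * 49.2
= 10.14 MPa

10.14


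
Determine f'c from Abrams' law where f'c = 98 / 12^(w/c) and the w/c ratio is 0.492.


f'c = 98 / 12^0.492
= 98 / 3.396
= 28.86 MPa

28.86


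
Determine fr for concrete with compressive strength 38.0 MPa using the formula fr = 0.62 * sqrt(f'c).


fr = 0.62 * sqrt(38.0)
= 3.822 MPa

3.822


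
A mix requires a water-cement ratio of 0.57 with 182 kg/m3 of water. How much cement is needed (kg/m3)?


Cement = water / (w/c)
= 182 / 0.57
= 319.3 kg/m3

319.3


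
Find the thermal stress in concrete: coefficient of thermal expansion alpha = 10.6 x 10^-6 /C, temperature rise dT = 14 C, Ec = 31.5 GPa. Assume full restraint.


sigma = alpha * dT * Ec
= 10.6e-6 * 14 * 31.5 * 1000
= 4.675 MPa

4.675


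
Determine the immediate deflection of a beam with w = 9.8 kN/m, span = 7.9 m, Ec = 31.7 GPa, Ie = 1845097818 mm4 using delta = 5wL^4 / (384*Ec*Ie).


Convert: L = 7.9 m = 7900 mm, Ec = 31.7 GPa = 31700 MPa
delta = 5 * 9.8 * 7900^4 / (384 * 31700 * 1845097818)
= 8.5 mm

8.5


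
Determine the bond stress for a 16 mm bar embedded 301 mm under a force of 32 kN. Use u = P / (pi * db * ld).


u = P / (pi * db * ld)
= 32 * 1000 / (pi * 16 * 301)
= 2.115 MPa

2.115


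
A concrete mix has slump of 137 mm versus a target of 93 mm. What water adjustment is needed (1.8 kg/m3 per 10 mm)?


Difference = 93 - 137 = -44 mm
Water adjustment = -44 * 1.8 / 10 = -7.9 kg/m3

-7.9


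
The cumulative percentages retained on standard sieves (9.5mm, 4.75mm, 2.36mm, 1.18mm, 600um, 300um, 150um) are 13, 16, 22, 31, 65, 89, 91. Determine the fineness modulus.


FM = sum(cumulative % retained) / 100
= 327 / 100
= 3.27

3.27


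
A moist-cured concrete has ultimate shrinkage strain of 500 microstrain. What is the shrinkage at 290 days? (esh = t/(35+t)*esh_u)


esh(290) = 290 / (35 + 290) * 500
= 290 / 325 * 500
= 446.2 microstrain

446.2


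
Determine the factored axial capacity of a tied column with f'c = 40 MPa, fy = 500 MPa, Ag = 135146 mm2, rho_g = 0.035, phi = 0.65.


Ast = rho * Ag = 0.035 * 135146 = 4730.11 mm2
phi*Pn = 0.65 * 0.80 * (0.85 * 40 * (135146 - 4730.11) + 500 * 4730.11) / 1000
= 3535.58 kN

3535.58


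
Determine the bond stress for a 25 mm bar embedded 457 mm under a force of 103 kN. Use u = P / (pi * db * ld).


u = P / (pi * db * ld)
= 103 * 1000 / (pi * 25 * 457)
= 2.87 MPa

2.87


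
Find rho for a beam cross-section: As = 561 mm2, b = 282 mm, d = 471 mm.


rho = As / (b * d)
= 561 / (282 * 471)
= 0.0042

0.0042


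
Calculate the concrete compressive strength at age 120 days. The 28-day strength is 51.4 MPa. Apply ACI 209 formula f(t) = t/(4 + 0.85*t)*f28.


f(120) = 120 / (4 + 0.85 * 120) * 51.4
= 120 / 106.0 * 51.4
= 58.19 MPa

58.19


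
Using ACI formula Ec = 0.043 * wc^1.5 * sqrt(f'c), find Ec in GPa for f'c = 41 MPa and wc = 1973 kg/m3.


Ec = 0.043 * 1973^1.5 * sqrt(41) / 1000
= 24.13 GPa

24.13


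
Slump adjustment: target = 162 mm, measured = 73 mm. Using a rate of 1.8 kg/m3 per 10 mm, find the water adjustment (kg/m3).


Difference = 162 - 73 = 89 mm
Water adjustment = 89 * 1.8 / 10 = 16.0 kg/m3

16.0


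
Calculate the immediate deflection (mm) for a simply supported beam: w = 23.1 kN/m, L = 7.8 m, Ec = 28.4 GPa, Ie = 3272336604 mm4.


Convert: L = 7.8 m = 7800 mm, Ec = 28.4 GPa = 28400 MPa
delta = 5 * 23.1 * 7800^4 / (384 * 28400 * 3272336604)
= 11.98 mm

11.98


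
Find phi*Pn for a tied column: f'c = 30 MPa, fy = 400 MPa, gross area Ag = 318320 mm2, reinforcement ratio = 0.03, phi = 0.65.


Ast = rho * Ag = 0.03 * 318320 = 9549.6 mm2
phi*Pn = 0.65 * 0.80 * (0.85 * 30 * (318320 - 9549.6) + 400 * 9549.6) / 1000
= 6080.61 kN

6080.61


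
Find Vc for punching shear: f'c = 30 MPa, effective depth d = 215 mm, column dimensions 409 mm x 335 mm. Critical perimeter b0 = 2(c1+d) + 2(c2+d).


b0 = 2*(409 + 215) + 2*(335 + 215) = 2348 mm
Vc = 0.33 * sqrt(30) * 2348 * 215 / 1000
= 912.45 kN

912.45


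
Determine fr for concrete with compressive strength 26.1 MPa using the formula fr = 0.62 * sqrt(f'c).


fr = 0.62 * sqrt(26.1)
= 3.167 MPa

3.167


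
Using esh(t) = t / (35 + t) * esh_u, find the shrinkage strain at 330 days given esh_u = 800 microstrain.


esh(330) = 330 / (35 + 330) * 800
= 330 / 365 * 800
= 723.3 microstrain

723.3


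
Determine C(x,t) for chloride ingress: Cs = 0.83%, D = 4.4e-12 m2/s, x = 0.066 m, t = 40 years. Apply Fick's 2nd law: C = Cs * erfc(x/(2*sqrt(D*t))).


t_seconds = 40 * 365.25 * 24 * 3600 = 1262304000.0 s
arg = 0.066 / (2 * sqrt(4.4e-12 * 1262304000.0))
= 0.4428
erfc(0.4428) = 0.5312
C = 0.83 * 0.5312 = 0.4409%

0.4409


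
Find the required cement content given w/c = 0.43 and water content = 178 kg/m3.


Cement = water / (w/c)
= 178 / 0.43
= 414.0 kg/m3

414.0


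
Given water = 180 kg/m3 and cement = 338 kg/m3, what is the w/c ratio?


w/c = water / cement
w/c = 180 / 338 = 0.533

0.533


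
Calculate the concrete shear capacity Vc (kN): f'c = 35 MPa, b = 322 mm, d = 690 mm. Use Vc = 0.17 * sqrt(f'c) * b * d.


Vc = 0.17 * sqrt(35) * 322 * 690 / 1000
= 223.45 kN

223.45


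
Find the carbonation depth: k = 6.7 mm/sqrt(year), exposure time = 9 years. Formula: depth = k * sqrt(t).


depth = k * sqrt(t)
= 6.7 * sqrt(9)
= 20.1 mm

20.1


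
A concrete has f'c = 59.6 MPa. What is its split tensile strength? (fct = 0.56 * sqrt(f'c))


fct = 0.56 * sqrt(59.6)
= 0.56 * 7.72
= 4.323 MPa

4.323


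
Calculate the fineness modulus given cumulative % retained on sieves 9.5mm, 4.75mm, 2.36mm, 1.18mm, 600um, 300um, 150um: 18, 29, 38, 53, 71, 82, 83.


FM = sum(cumulative % retained) / 100
= 374 / 100
= 3.74

3.74


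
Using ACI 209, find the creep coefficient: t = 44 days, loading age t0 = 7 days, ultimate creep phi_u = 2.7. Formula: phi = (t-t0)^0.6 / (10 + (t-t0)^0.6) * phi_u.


dt = 44 - 7 = 37
phi = 37^0.6 / (10 + 37^0.6) * 2.7
= 1.258

1.258


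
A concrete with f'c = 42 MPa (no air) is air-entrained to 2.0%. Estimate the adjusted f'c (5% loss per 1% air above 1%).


Strength loss = (2.0 - 1) * 5 = 5.0%
f'c = 42 * (1 - 5.0/100)
= 39.9 MPa

39.9


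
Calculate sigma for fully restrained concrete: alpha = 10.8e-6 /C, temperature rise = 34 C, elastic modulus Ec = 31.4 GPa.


sigma = alpha * dT * Ec
= 10.8e-6 * 34 * 31.4 * 1000
= 11.53 MPa

11.53


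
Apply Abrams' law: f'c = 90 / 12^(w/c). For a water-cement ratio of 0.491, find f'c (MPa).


f'c = 90 / 12^0.491
= 90 / 3.387
= 26.57 MPa

26.57


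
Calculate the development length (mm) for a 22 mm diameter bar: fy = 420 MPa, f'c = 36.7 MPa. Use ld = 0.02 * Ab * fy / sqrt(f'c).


Ab = pi * 22^2 / 4 = 380.133 mm2
ld = 0.02 * 380.133 * 420 / sqrt(36.7)
= 527.1 mm

527.1


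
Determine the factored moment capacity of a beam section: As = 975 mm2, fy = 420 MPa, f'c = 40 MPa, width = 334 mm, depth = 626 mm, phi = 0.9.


a = As * fy / (0.85 * f'c * b)
= 975 * 420 / (0.85 * 40 * 334)
= 36.0602 mm
Mn = As * fy * (d - a/2) / 10^6
= 248.9637 kN-m
phi*Mn = 0.9 * 248.9637 = 224.07 kN-m

224.07


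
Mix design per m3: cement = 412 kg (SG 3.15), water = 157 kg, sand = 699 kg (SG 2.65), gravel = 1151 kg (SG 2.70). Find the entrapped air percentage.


Vol cement = 412 / (3.15 * 1000) = 0.130794 m3
Vol water = 157 / 1000 = 0.157 m3
Vol sand = 699 / (2.65 * 1000) = 0.263774 m3
Vol gravel = 1151 / (2.70 * 1000) = 0.426296 m3
Total solid + water volume = 0.977864 m3
Air = (1 - 0.977864) * 100 = 2.21%

2.21


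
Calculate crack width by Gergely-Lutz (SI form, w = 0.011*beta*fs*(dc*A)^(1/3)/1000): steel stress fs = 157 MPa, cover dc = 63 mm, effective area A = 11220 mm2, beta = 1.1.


w = 0.011 * beta * fs * (dc * A)^(1/3) / 1000
= 0.011 * 1.1 * 157 * (63 * 11220)^(1/3) / 1000
= 0.169 mm

0.169


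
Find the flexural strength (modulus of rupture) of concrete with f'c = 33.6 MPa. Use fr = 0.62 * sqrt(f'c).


fr = 0.62 * sqrt(33.6)
= 3.594 MPa

3.594


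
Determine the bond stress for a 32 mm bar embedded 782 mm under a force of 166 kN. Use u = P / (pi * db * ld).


u = P / (pi * db * ld)
= 166 * 1000 / (pi * 32 * 782)
= 2.112 MPa

2.112


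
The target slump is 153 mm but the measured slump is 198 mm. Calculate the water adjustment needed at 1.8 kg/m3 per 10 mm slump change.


Difference = 153 - 198 = -45 mm
Water adjustment = -45 * 1.8 / 10 = -8.1 kg/m3

-8.1


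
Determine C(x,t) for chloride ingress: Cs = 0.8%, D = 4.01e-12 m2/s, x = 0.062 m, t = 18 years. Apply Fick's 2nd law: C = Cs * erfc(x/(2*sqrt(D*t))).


t_seconds = 18 * 365.25 * 24 * 3600 = 568036800.0 s
arg = 0.062 / (2 * sqrt(4.01e-12 * 568036800.0))
= 0.6495
erfc(0.6495) = 0.3583
C = 0.8 * 0.3583 = 0.2867%

0.2867


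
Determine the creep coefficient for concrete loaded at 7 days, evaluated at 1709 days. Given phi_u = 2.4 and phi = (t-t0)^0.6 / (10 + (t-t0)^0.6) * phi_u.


dt = 1709 - 7 = 1702
phi = 1702^0.6 / (10 + 1702^0.6) * 2.4
= 2.152

2.152


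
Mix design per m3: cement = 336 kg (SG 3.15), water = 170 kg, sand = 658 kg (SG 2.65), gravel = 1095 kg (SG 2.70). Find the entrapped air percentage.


Vol cement = 336 / (3.15 * 1000) = 0.106667 m3
Vol water = 170 / 1000 = 0.17 m3
Vol sand = 658 / (2.65 * 1000) = 0.248302 m3
Vol gravel = 1095 / (2.70 * 1000) = 0.405556 m3
Total solid + water volume = 0.930524 m3
Air = (1 - 0.930524) * 100 = 6.95%

6.95


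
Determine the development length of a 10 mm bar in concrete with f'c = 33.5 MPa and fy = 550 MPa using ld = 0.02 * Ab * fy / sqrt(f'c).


Ab = pi * 10^2 / 4 = 78.54 mm2
ld = 0.02 * 78.54 * 550 / sqrt(33.5)
= 149.3 mm

149.3


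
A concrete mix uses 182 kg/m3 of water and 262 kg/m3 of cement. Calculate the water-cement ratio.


w/c = water / cement
w/c = 182 / 262 = 0.695

0.695


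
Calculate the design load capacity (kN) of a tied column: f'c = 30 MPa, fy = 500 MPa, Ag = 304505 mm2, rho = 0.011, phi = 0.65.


Ast = rho * Ag = 0.011 * 304505 = 3349.555 mm2
phi*Pn = 0.65 * 0.80 * (0.85 * 30 * (304505 - 3349.555) + 500 * 3349.555) / 1000
= 4864.21 kN

4864.21


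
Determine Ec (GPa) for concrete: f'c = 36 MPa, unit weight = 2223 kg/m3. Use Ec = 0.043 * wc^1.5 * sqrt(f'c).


Ec = 0.043 * 2223^1.5 * sqrt(36) / 1000
= 27.04 GPa

27.04


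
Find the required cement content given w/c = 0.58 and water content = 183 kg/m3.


Cement = water / (w/c)
= 183 / 0.58
= 315.5 kg/m3

315.5


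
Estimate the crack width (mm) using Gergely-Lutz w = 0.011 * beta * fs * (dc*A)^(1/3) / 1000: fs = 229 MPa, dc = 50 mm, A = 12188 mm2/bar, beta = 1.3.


w = 0.011 * beta * fs * (dc * A)^(1/3) / 1000
= 0.011 * 1.3 * 229 * (50 * 12188)^(1/3) / 1000
= 0.278 mm

0.278


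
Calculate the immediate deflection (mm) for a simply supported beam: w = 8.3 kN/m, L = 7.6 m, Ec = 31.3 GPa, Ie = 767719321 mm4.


Convert: L = 7.6 m = 7600 mm, Ec = 31.3 GPa = 31300 MPa
delta = 5 * 8.3 * 7600^4 / (384 * 31300 * 767719321)
= 15.0 mm

15.0


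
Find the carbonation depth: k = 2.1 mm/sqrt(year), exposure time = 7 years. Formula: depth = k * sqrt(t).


depth = k * sqrt(t)
= 2.1 * sqrt(7)
= 5.56 mm

5.56


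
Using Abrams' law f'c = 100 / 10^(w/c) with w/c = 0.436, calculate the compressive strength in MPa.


f'c = 100 / 10^0.436
= 100 / 2.729
= 36.64 MPa

36.64


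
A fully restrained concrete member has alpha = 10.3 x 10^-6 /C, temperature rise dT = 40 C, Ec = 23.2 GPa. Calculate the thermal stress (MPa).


sigma = alpha * dT * Ec
= 10.3e-6 * 40 * 23.2 * 1000
= 9.558 MPa

9.558


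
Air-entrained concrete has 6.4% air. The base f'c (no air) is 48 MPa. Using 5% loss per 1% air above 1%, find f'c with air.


Strength loss = (6.4 - 1) * 5 = 27.0%
f'c = 48 * (1 - 27.0/100)
= 35.04 MPa

35.04


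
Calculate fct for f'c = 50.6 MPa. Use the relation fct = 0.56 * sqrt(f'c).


fct = 0.56 * sqrt(50.6)
= 0.56 * 7.113
= 3.983 MPa

3.983


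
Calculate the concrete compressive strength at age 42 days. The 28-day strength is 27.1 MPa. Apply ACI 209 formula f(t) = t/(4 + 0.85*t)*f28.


f(42) = 42 / (4 + 0.85 * 42) * 27.1
= 42 / 39.7 * 27.1
= 28.67 MPa

28.67


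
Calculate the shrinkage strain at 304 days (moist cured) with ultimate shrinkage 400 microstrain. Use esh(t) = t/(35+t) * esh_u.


esh(304) = 304 / (35 + 304) * 400
= 304 / 339 * 400
= 358.7 microstrain

358.7


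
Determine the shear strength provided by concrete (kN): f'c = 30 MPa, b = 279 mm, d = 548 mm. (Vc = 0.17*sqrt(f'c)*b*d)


Vc = 0.17 * sqrt(30) * 279 * 548 / 1000
= 142.36 kN

142.36


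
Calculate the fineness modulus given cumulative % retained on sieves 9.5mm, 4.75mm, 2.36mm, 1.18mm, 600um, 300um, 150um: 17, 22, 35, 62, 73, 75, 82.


FM = sum(cumulative % retained) / 100
= 366 / 100
= 3.66

3.66


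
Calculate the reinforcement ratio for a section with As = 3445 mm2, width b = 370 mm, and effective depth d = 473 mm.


rho = As / (b * d)
= 3445 / (370 * 473)
= 0.0197

0.0197


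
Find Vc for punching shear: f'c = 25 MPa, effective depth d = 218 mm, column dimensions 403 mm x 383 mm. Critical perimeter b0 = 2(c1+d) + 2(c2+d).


b0 = 2*(403 + 218) + 2*(383 + 218) = 2444 mm
Vc = 0.33 * sqrt(25) * 2444 * 218 / 1000
= 879.11 kN

879.11


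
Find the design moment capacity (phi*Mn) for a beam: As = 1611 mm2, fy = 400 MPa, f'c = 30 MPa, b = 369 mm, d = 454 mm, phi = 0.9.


a = As * fy / (0.85 * f'c * b)
= 1611 * 400 / (0.85 * 30 * 369)
= 68.484 mm
Mn = As * fy * (d - a/2) / 10^6
= 270.4921 kN-m
phi*Mn = 0.9 * 270.4921 = 243.44 kN-m

243.44


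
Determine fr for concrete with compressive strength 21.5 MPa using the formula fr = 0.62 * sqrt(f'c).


fr = 0.62 * sqrt(21.5)
= 2.875 MPa

2.875


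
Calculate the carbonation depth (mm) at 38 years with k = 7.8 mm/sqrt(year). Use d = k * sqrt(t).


depth = k * sqrt(t)
= 7.8 * sqrt(38)
= 48.08 mm

48.08


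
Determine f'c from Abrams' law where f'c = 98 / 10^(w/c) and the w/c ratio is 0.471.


f'c = 98 / 10^0.471
= 98 / 2.958
= 33.13 MPa

33.13


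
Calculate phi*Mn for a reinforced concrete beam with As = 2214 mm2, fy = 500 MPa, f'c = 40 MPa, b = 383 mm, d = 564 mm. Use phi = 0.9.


a = As * fy / (0.85 * f'c * b)
= 2214 * 500 / (0.85 * 40 * 383)
= 85.01 mm
Mn = As * fy * (d - a/2) / 10^6
= 577.295 kN-m
phi*Mn = 0.9 * 577.295 = 519.57 kN-m

519.57


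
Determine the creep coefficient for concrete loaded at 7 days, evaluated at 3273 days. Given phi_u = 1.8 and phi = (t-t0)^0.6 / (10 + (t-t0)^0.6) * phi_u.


dt = 3273 - 7 = 3266
phi = 3266^0.6 / (10 + 3266^0.6) * 1.8
= 1.67

1.67


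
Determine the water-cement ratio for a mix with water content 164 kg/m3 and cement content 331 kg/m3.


w/c = water / cement
w/c = 164 / 331 = 0.495

0.495


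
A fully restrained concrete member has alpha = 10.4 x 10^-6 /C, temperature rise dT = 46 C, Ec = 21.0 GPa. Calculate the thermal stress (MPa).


sigma = alpha * dT * Ec
= 10.4e-6 * 46 * 21.0 * 1000
= 10.046 MPa

10.046


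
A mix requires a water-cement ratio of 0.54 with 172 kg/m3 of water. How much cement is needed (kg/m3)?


Cement = water / (w/c)
= 172 / 0.54
= 318.5 kg/m3

318.5


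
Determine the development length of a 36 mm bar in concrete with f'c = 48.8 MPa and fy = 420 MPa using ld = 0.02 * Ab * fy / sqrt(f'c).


Ab = pi * 36^2 / 4 = 1017.876 mm2
ld = 0.02 * 1017.876 * 420 / sqrt(48.8)
= 1224.0 mm

1224.0


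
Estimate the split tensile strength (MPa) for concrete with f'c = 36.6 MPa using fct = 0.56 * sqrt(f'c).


fct = 0.56 * sqrt(36.6)
= 0.56 * 6.05
= 3.388 MPa

3.388


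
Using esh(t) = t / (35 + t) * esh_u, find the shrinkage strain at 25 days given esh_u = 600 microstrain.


esh(25) = 25 / (35 + 25) * 600
= 25 / 60 * 600
= 250.0 microstrain

250.0


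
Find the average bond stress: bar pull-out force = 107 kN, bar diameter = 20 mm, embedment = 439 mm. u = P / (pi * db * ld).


u = P / (pi * db * ld)
= 107 * 1000 / (pi * 20 * 439)
= 3.879 MPa

3.879


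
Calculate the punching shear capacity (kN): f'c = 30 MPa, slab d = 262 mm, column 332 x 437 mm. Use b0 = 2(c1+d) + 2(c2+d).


b0 = 2*(332 + 262) + 2*(437 + 262) = 2586 mm
Vc = 0.33 * sqrt(30) * 2586 * 262 / 1000
= 1224.63 kN

1224.63


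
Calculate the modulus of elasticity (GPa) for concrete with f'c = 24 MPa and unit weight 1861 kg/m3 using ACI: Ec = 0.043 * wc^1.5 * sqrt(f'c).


Ec = 0.043 * 1861^1.5 * sqrt(24) / 1000
= 16.91 GPa

16.91


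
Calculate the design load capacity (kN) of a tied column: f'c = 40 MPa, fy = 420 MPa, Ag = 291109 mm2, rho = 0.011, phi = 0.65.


Ast = rho * Ag = 0.011 * 291109 = 3202.199 mm2
phi*Pn = 0.65 * 0.80 * (0.85 * 40 * (291109 - 3202.199) + 420 * 3202.199) / 1000
= 5789.55 kN

5789.55


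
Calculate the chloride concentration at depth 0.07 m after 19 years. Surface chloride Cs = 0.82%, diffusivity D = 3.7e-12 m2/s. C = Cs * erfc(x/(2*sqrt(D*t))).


t_seconds = 19 * 365.25 * 24 * 3600 = 599594400.0 s
arg = 0.07 / (2 * sqrt(3.7e-12 * 599594400.0))
= 0.7431
erfc(0.7431) = 0.2933
C = 0.82 * 0.2933 = 0.2405%

0.2405


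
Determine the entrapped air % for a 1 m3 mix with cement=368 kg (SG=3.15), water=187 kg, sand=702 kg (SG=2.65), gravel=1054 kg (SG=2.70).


Vol cement = 368 / (3.15 * 1000) = 0.116825 m3
Vol water = 187 / 1000 = 0.187 m3
Vol sand = 702 / (2.65 * 1000) = 0.264906 m3
Vol gravel = 1054 / (2.70 * 1000) = 0.39037 m3
Total solid + water volume = 0.959101 m3
Air = (1 - 0.959101) * 100 = 4.09%

4.09


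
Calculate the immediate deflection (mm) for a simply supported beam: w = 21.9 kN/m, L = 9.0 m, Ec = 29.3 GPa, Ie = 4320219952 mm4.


Convert: L = 9.0 m = 9000 mm, Ec = 29.3 GPa = 29300 MPa
delta = 5 * 21.9 * 9000^4 / (384 * 29300 * 4320219952)
= 14.78 mm

14.78


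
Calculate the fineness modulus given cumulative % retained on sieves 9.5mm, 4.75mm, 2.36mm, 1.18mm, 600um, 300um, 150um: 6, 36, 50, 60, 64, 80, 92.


FM = sum(cumulative % retained) / 100
= 388 / 100
= 3.88

3.88


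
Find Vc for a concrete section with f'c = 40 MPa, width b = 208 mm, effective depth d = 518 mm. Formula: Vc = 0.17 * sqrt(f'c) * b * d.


Vc = 0.17 * sqrt(40) * 208 * 518 / 1000
= 115.84 kN

115.84


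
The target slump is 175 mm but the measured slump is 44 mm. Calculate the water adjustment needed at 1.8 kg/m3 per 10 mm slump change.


Difference = 175 - 44 = 131 mm
Water adjustment = 131 * 1.8 / 10 = 23.6 kg/m3

23.6


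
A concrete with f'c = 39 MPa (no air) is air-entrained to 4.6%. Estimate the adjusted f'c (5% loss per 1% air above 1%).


Strength loss = (4.6 - 1) * 5 = 18.0%
f'c = 39 * (1 - 18.0/100)
= 31.98 MPa

31.98


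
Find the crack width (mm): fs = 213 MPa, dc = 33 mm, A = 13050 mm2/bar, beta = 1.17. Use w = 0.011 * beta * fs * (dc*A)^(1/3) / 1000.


w = 0.011 * beta * fs * (dc * A)^(1/3) / 1000
= 0.011 * 1.17 * 213 * (33 * 13050)^(1/3) / 1000
= 0.207 mm

0.207


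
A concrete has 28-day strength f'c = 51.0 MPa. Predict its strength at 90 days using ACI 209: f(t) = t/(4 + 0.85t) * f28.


f(90) = 90 / (4 + 0.85 * 90) * 51.0
= 90 / 80.5 * 51.0
= 57.02 MPa

57.02


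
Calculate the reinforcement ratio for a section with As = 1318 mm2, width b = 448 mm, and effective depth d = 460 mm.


rho = As / (b * d)
= 1318 / (448 * 460)
= 0.0064

0.0064


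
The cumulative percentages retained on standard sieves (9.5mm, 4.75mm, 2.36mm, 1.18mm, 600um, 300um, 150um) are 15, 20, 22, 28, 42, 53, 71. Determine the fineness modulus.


FM = sum(cumulative % retained) / 100
= 251 / 100
= 2.51

2.51


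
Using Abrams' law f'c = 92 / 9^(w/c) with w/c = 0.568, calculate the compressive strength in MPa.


f'c = 92 / 9^0.568
= 92 / 3.483
= 26.41 MPa

26.41
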